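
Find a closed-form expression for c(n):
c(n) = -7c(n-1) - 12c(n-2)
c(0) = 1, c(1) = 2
Characteristic equation: x² + 7x + 12 = 0, which factors as (x - (-4))(x - (-3)) = 0.
Roots r₁ = -4, r₂ = -3 (distinct).
General solution: c(n) = A·(-4)^n + B·(-3)^n.
From c(0) = 1: A + B = 1.
From c(1) = 2: -4A - 3B = 2.
Solving: A = -5, B = 6.
So c(n) = 6 \left(-3\right)^{n} - 5 \left(-4\right)^{n}.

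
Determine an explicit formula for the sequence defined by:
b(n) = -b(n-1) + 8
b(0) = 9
First-order linear non-homogeneous.
Homogeneous solution: b_h(n) = A·(-1)^n.
Try constant particular solution b_p = K: K = -K + 8 ⇒ K = 4.
General: b(n) = A·(-1)^n + 4.
Apply b(0) = 9: A + 4 = 9 ⇒ A = 5.
So b(n) = 5 \left(-1\right)^{n} + 4.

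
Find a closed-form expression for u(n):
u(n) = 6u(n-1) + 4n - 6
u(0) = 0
First-order linear with linear forcing.
Homogeneous solution: u_h(n) = A·(6)^n.
Try particular u_p(n) = pn + q. Substituting:
  pn + q = 6(p(n-1) + q) + 4n - 6.
Matching the n-coefficient: p = 6p + 4 ⇒ p = - \frac{4}{5}.
Matching constants: q = -6p + 6q - 6 ⇒ q = \frac{6}{25}.
General: u(n) = A·(6)^n - \frac{4 n}{5} + \frac{6}{25}.
Apply u(0) = 0: A + \frac{6}{25} = 0 ⇒ A = - \frac{6}{25}.
So u(n) = - \frac{6 \cdot 6^{n}}{25} - \frac{4 n}{5} + \frac{6}{25}.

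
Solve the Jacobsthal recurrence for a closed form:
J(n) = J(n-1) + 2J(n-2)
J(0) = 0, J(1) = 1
This is the Jacobsthal sequence.
Characteristic equation: x² - x - 2 = 0; roots r₁ = 2, r₂ = -1.
General: J(n) = A·r₁^n + B·r₂^n. Solving with J(0)=0, J(1)=1 gives A = \frac{1}{3}, B = - \frac{1}{3}.
So J(n) = - \frac{\left(-1\right)^{n}}{3} + \frac{2^{n}}{3}.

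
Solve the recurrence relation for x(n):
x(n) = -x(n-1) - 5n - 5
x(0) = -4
First-order linear with linear forcing.
Homogeneous solution: x_h(n) = A·(-1)^n.
Try particular x_p(n) = pn + q. Substituting:
  pn + q = -(p(n-1) + q) - 5n - 5.
Matching the n-coefficient: p = -p - 5 ⇒ p = - \frac{5}{2}.
Matching constants: q = p - q - 5 ⇒ q = - \frac{15}{4}.
General: x(n) = A·(-1)^n - \frac{5 n}{2} - \frac{15}{4}.
Apply x(0) = -4: A - \frac{15}{4} = -4 ⇒ A = - \frac{1}{4}.
So x(n) = - \frac{\left(-1\right)^{n}}{4} - \frac{5 n}{2} - \frac{15}{4}.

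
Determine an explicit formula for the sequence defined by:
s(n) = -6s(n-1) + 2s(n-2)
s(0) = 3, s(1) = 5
Characteristic equation: x² + 6x - 2 = 0.
Discriminant Δ = (-6)² + 4·(2) = 44.
Roots r₁,₂ = (-6 ± √44)/2, so r₁ = -3 + \sqrt{11}, r₂ = - \sqrt{11} - 3.
General solution: s(n) = A·r₁^n + B·r₂^n.
From the initial conditions, A + B = 3 and r₁A + r₂B = 5.
Since r₁ - r₂ = √44: A = (5 - (3)r₂)/√44 = \frac{3}{2} + \frac{7 \sqrt{11}}{11}, and B = 3 - A = \frac{3}{2} - \frac{7 \sqrt{11}}{11}.
So s(n) = \left(\frac{3}{2} + \frac{7 \sqrt{11}}{11}\right)\left(-3 + \sqrt{11}\right)^n + \left(\frac{3}{2} - \frac{7 \sqrt{11}}{11}\right)\left(- \sqrt{11} - 3\right)^n.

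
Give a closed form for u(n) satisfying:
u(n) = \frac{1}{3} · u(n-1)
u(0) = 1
Pure geometric recurrence with ratio \frac{1}{3}.
By induction u(n) = u(0) · (\frac{1}{3})^n = \left(\frac{1}{3}\right)^{n}.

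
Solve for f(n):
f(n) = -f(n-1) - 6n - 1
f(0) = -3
First-order linear with linear forcing.
Homogeneous solution: f_h(n) = A·(-1)^n.
Try particular f_p(n) = pn + q. Substituting:
  pn + q = -(p(n-1) + q) - 6n - 1.
Matching the n-coefficient: p = -p - 6 ⇒ p = -3.
Matching constants: q = p - q - 1 ⇒ q = -2.
General: f(n) = A·(-1)^n - 3 n - 2.
Apply f(0) = -3: A - 2 = -3 ⇒ A = -1.
So f(n) = - \left(-1\right)^{n} - 3 n - 2.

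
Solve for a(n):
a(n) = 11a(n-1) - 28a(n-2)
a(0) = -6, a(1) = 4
Characteristic equation: x² - 11x + 28 = 0, which factors as (x - (7))(x - (4)) = 0.
Roots r₁ = 7, r₂ = 4 (distinct).
General solution: a(n) = A·(7)^n + B·(4)^n.
From a(0) = -6: A + B = -6.
From a(1) = 4: 7A + 4B = 4.
Solving: A = \frac{28}{3}, B = - \frac{46}{3}.
So a(n) = - \frac{46 \cdot 4^{n}}{3} + \frac{28 \cdot 7^{n}}{3}.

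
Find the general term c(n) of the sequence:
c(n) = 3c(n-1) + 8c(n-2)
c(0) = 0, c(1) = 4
Characteristic equation: x² - 3x - 8 = 0.
Discriminant Δ = (3)² + 4·(8) = 41.
Roots r₁,₂ = (3 ± √41)/2, so r₁ = \frac{3}{2} + \frac{\sqrt{41}}{2}, r₂ = \frac{3}{2} - \frac{\sqrt{41}}{2}.
General solution: c(n) = A·r₁^n + B·r₂^n.
From the initial conditions, A + B = 0 and r₁A + r₂B = 4.
Since r₁ - r₂ = √41: A = (4 - (0)r₂)/√41 = \frac{4 \sqrt{41}}{41}, and B = 0 - A = - \frac{4 \sqrt{41}}{41}.
So c(n) = \left(\frac{4 \sqrt{41}}{41}\right)\left(\frac{3}{2} + \frac{\sqrt{41}}{2}\right)^n + \left(- \frac{4 \sqrt{41}}{41}\right)\left(\frac{3}{2} - \frac{\sqrt{41}}{2}\right)^n.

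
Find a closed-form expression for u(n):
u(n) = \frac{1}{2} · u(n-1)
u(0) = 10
Pure geometric recurrence with ratio \frac{1}{2}.
By induction u(n) = u(0) · (\frac{1}{2})^n = 10 \cdot 2^{- n}.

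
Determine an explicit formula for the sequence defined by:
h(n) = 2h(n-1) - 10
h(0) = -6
First-order linear non-homogeneous.
Homogeneous solution: h_h(n) = A·(2)^n.
Try constant particular solution h_p = K: K = 2K - 10 ⇒ K = 10.
General: h(n) = A·(2)^n + 10.
Apply h(0) = -6: A + 10 = -6 ⇒ A = -16.
So h(n) = 10 - 16 \cdot 2^{n}.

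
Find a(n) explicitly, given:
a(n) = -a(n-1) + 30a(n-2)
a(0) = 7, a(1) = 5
Characteristic equation: x² + x - 30 = 0, which factors as (x - (5))(x - (-6)) = 0.
Roots r₁ = 5, r₂ = -6 (distinct).
General solution: a(n) = A·(5)^n + B·(-6)^n.
From a(0) = 7: A + B = 7.
From a(1) = 5: 5A - 6B = 5.
Solving: A = \frac{47}{11}, B = \frac{30}{11}.
So a(n) = \frac{30 \left(-6\right)^{n}}{11} + \frac{47 \cdot 5^{n}}{11}.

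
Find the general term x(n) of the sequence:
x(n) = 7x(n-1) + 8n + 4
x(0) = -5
First-order linear with linear forcing.
Homogeneous solution: x_h(n) = A·(7)^n.
Try particular x_p(n) = pn + q. Substituting:
  pn + q = 7(p(n-1) + q) + 8n + 4.
Matching the n-coefficient: p = 7p + 8 ⇒ p = - \frac{4}{3}.
Matching constants: q = -7p + 7q + 4 ⇒ q = - \frac{20}{9}.
General: x(n) = A·(7)^n - \frac{4 n}{3} - \frac{20}{9}.
Apply x(0) = -5: A - \frac{20}{9} = -5 ⇒ A = - \frac{25}{9}.
So x(n) = - \frac{25 \cdot 7^{n}}{9} - \frac{4 n}{3} - \frac{20}{9}.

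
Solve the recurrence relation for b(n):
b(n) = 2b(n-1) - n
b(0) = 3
First-order linear with linear forcing.
Homogeneous solution: b_h(n) = A·(2)^n.
Try particular b_p(n) = pn + q. Substituting:
  pn + q = 2(p(n-1) + q) - n.
Matching the n-coefficient: p = 2p - 1 ⇒ p = 1.
Matching constants: q = -2p + 2q ⇒ q = 2.
General: b(n) = A·(2)^n + n + 2.
Apply b(0) = 3: A + 2 = 3 ⇒ A = 1.
So b(n) = 2^{n} + n + 2.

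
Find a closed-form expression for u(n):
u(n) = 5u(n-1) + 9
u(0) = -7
First-order linear non-homogeneous.
Homogeneous solution: u_h(n) = A·(5)^n.
Try constant particular solution u_p = K: K = 5K + 9 ⇒ K = - \frac{9}{4}.
General: u(n) = A·(5)^n - \frac{9}{4}.
Apply u(0) = -7: A - \frac{9}{4} = -7 ⇒ A = - \frac{19}{4}.
So u(n) = - \frac{19 \cdot 5^{n}}{4} - \frac{9}{4}.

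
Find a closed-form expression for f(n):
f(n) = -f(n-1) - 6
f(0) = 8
First-order linear non-homogeneous.
Homogeneous solution: f_h(n) = A·(-1)^n.
Try constant particular solution f_p = K: K = -K - 6 ⇒ K = -3.
General: f(n) = A·(-1)^n - 3.
Apply f(0) = 8: A - 3 = 8 ⇒ A = 11.
So f(n) = 11 \left(-1\right)^{n} - 3.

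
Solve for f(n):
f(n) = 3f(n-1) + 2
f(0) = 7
First-order linear non-homogeneous.
Homogeneous solution: f_h(n) = A·(3)^n.
Try constant particular solution f_p = K: K = 3K + 2 ⇒ K = -1.
General: f(n) = A·(3)^n - 1.
Apply f(0) = 7: A - 1 = 7 ⇒ A = 8.
So f(n) = 8 \cdot 3^{n} - 1.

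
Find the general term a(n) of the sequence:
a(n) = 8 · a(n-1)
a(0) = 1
Pure geometric recurrence with ratio 8.
By induction a(n) = a(0) · (8)^n = 8^{n}.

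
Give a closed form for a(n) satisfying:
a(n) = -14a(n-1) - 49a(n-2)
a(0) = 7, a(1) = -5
Characteristic equation: x² + 14x + 49 = 0, which is (x - (-7))².
Repeated root r = -7.
General solution: a(n) = (A + Bn)·(-7)^n.
From a(0) = 7: A = 7.
From a(1) = -5: (A + B)·(-7) = -5 ⇒ B = - \frac{44}{7}.
So a(n) = \left(7 - \frac{44 n}{7}\right) \cdot (-7)^n.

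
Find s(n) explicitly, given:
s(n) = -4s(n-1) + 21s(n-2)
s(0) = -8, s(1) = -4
Characteristic equation: x² + 4x - 21 = 0, which factors as (x - (-7))(x - (3)) = 0.
Roots r₁ = -7, r₂ = 3 (distinct).
General solution: s(n) = A·(-7)^n + B·(3)^n.
From s(0) = -8: A + B = -8.
From s(1) = -4: -7A + 3B = -4.
Solving: A = -2, B = -6.
So s(n) = - 2 \left(-7\right)^{n} - 6 \cdot 3^{n}.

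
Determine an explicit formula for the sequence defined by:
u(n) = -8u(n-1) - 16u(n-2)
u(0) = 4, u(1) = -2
Characteristic equation: x² + 8x + 16 = 0, which is (x - (-4))².
Repeated root r = -4.
General solution: u(n) = (A + Bn)·(-4)^n.
From u(0) = 4: A = 4.
From u(1) = -2: (A + B)·(-4) = -2 ⇒ B = - \frac{7}{2}.
So u(n) = \left(4 - \frac{7 n}{2}\right) \cdot (-4)^n.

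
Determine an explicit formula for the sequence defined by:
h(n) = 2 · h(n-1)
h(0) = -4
Pure geometric recurrence with ratio 2.
By induction h(n) = h(0) · (2)^n = - 4 \cdot 2^{n}.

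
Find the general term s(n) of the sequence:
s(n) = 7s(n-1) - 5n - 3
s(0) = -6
First-order linear with linear forcing.
Homogeneous solution: s_h(n) = A·(7)^n.
Try particular s_p(n) = pn + q. Substituting:
  pn + q = 7(p(n-1) + q) - 5n - 3.
Matching the n-coefficient: p = 7p - 5 ⇒ p = \frac{5}{6}.
Matching constants: q = -7p + 7q - 3 ⇒ q = \frac{53}{36}.
General: s(n) = A·(7)^n + \frac{5 n}{6} + \frac{53}{36}.
Apply s(0) = -6: A + \frac{53}{36} = -6 ⇒ A = - \frac{269}{36}.
So s(n) = - \frac{269 \cdot 7^{n}}{36} + \frac{5 n}{6} + \frac{53}{36}.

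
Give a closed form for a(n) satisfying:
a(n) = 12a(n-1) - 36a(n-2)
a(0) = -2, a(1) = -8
Characteristic equation: x² - 12x + 36 = 0, which is (x - (6))².
Repeated root r = 6.
General solution: a(n) = (A + Bn)·(6)^n.
From a(0) = -2: A = -2.
From a(1) = -8: (A + B)·(6) = -8 ⇒ B = \frac{2}{3}.
So a(n) = \left(\frac{2 n}{3} - 2\right) \cdot (6)^n.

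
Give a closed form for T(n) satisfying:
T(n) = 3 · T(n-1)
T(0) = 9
Pure geometric recurrence with ratio 3.
By induction T(n) = T(0) · (3)^n = 9 \cdot 3^{n}.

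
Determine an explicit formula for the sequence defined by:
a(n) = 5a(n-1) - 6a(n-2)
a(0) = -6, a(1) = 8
Characteristic equation: x² - 5x + 6 = 0, which factors as (x - (3))(x - (2)) = 0.
Roots r₁ = 3, r₂ = 2 (distinct).
General solution: a(n) = A·(3)^n + B·(2)^n.
From a(0) = -6: A + B = -6.
From a(1) = 8: 3A + 2B = 8.
Solving: A = 20, B = -26.
So a(n) = - 26 \cdot 2^{n} + 20 \cdot 3^{n}.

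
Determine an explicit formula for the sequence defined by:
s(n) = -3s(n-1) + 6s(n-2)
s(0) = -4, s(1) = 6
Characteristic equation: x² + 3x - 6 = 0.
Discriminant Δ = (-3)² + 4·(6) = 33.
Roots r₁,₂ = (-3 ± √33)/2, so r₁ = - \frac{3}{2} + \frac{\sqrt{33}}{2}, r₂ = - \frac{\sqrt{33}}{2} - \frac{3}{2}.
General solution: s(n) = A·r₁^n + B·r₂^n.
From the initial conditions, A + B = -4 and r₁A + r₂B = 6.
Since r₁ - r₂ = √33: A = (6 - (-4)r₂)/√33 = -2, and B = -4 - A = -2.
So s(n) = \left(-2\right)\left(- \frac{3}{2} + \frac{\sqrt{33}}{2}\right)^n + \left(-2\right)\left(- \frac{\sqrt{33}}{2} - \frac{3}{2}\right)^n.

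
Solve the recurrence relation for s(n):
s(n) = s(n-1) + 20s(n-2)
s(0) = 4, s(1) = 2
Characteristic equation: x² - x - 20 = 0, which factors as (x - (5))(x - (-4)) = 0.
Roots r₁ = 5, r₂ = -4 (distinct).
General solution: s(n) = A·(5)^n + B·(-4)^n.
From s(0) = 4: A + B = 4.
From s(1) = 2: 5A - 4B = 2.
Solving: A = 2, B = 2.
So s(n) = 2 \left(-4\right)^{n} + 2 \cdot 5^{n}.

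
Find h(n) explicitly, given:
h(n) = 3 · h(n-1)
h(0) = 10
Pure geometric recurrence with ratio 3.
By induction h(n) = h(0) · (3)^n = 10 \cdot 3^{n}.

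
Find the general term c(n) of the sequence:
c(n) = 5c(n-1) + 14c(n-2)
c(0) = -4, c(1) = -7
Characteristic equation: x² - 5x - 14 = 0, which factors as (x - (-2))(x - (7)) = 0.
Roots r₁ = -2, r₂ = 7 (distinct).
General solution: c(n) = A·(-2)^n + B·(7)^n.
From c(0) = -4: A + B = -4.
From c(1) = -7: -2A + 7B = -7.
Solving: A = - \frac{7}{3}, B = - \frac{5}{3}.
So c(n) = - \frac{7 \left(-2\right)^{n}}{3} - \frac{5 \cdot 7^{n}}{3}.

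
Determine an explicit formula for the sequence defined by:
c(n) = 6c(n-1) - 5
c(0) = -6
First-order linear non-homogeneous.
Homogeneous solution: c_h(n) = A·(6)^n.
Try constant particular solution c_p = K: K = 6K - 5 ⇒ K = 1.
General: c(n) = A·(6)^n + 1.
Apply c(0) = -6: A + 1 = -6 ⇒ A = -7.
So c(n) = 1 - 7 \cdot 6^{n}.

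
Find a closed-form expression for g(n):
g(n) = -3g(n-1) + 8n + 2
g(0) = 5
First-order linear with linear forcing.
Homogeneous solution: g_h(n) = A·(-3)^n.
Try particular g_p(n) = pn + q. Substituting:
  pn + q = -3(p(n-1) + q) + 8n + 2.
Matching the n-coefficient: p = -3p + 8 ⇒ p = 2.
Matching constants: q = 3p - 3q + 2 ⇒ q = 2.
General: g(n) = A·(-3)^n + 2 n + 2.
Apply g(0) = 5: A + 2 = 5 ⇒ A = 3.
So g(n) = 3 \left(-3\right)^{n} + 2 n + 2.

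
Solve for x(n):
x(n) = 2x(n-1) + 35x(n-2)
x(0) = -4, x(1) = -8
Characteristic equation: x² - 2x - 35 = 0, which factors as (x - (-5))(x - (7)) = 0.
Roots r₁ = -5, r₂ = 7 (distinct).
General solution: x(n) = A·(-5)^n + B·(7)^n.
From x(0) = -4: A + B = -4.
From x(1) = -8: -5A + 7B = -8.
Solving: A = - \frac{5}{3}, B = - \frac{7}{3}.
So x(n) = - \frac{5 \left(-5\right)^{n}}{3} - \frac{7 \cdot 7^{n}}{3}.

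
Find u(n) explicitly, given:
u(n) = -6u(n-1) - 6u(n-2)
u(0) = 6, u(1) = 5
Characteristic equation: x² + 6x + 6 = 0.
Discriminant Δ = (-6)² + 4·(-6) = 12.
Roots r₁,₂ = (-6 ± √12)/2, so r₁ = -3 + \sqrt{3}, r₂ = -3 - \sqrt{3}.
General solution: u(n) = A·r₁^n + B·r₂^n.
From the initial conditions, A + B = 6 and r₁A + r₂B = 5.
Since r₁ - r₂ = √12: A = (5 - (6)r₂)/√12 = 3 + \frac{23 \sqrt{3}}{6}, and B = 6 - A = 3 - \frac{23 \sqrt{3}}{6}.
So u(n) = \left(3 + \frac{23 \sqrt{3}}{6}\right)\left(-3 + \sqrt{3}\right)^n + \left(3 - \frac{23 \sqrt{3}}{6}\right)\left(-3 - \sqrt{3}\right)^n.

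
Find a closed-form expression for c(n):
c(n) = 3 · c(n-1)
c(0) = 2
Pure geometric recurrence with ratio 3.
By induction c(n) = c(0) · (3)^n = 2 \cdot 3^{n}.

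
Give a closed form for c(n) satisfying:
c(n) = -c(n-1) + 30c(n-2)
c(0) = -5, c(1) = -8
Characteristic equation: x² + x - 30 = 0, which factors as (x - (-6))(x - (5)) = 0.
Roots r₁ = -6, r₂ = 5 (distinct).
General solution: c(n) = A·(-6)^n + B·(5)^n.
From c(0) = -5: A + B = -5.
From c(1) = -8: -6A + 5B = -8.
Solving: A = - \frac{17}{11}, B = - \frac{38}{11}.
So c(n) = - \frac{17 \left(-6\right)^{n}}{11} - \frac{38 \cdot 5^{n}}{11}.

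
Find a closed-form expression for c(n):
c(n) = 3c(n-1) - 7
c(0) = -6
First-order linear non-homogeneous.
Homogeneous solution: c_h(n) = A·(3)^n.
Try constant particular solution c_p = K: K = 3K - 7 ⇒ K = \frac{7}{2}.
General: c(n) = A·(3)^n + \frac{7}{2}.
Apply c(0) = -6: A + \frac{7}{2} = -6 ⇒ A = - \frac{19}{2}.
So c(n) = \frac{7}{2} - \frac{19 \cdot 3^{n}}{2}.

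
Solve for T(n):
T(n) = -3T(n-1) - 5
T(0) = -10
First-order linear non-homogeneous.
Homogeneous solution: T_h(n) = A·(-3)^n.
Try constant particular solution T_p = K: K = -3K - 5 ⇒ K = - \frac{5}{4}.
General: T(n) = A·(-3)^n - \frac{5}{4}.
Apply T(0) = -10: A - \frac{5}{4} = -10 ⇒ A = - \frac{35}{4}.
So T(n) = - \frac{35 \left(-3\right)^{n}}{4} - \frac{5}{4}.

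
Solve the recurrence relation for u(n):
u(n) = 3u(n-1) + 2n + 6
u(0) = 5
First-order linear with linear forcing.
Homogeneous solution: u_h(n) = A·(3)^n.
Try particular u_p(n) = pn + q. Substituting:
  pn + q = 3(p(n-1) + q) + 2n + 6.
Matching the n-coefficient: p = 3p + 2 ⇒ p = -1.
Matching constants: q = -3p + 3q + 6 ⇒ q = - \frac{9}{2}.
General: u(n) = A·(3)^n - n - \frac{9}{2}.
Apply u(0) = 5: A - \frac{9}{2} = 5 ⇒ A = \frac{19}{2}.
So u(n) = \frac{19 \cdot 3^{n}}{2} - n - \frac{9}{2}.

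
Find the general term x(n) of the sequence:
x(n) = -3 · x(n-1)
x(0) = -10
Pure geometric recurrence with ratio -3.
By induction x(n) = x(0) · (-3)^n = - 10 \left(-3\right)^{n}.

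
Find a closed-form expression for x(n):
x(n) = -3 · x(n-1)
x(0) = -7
Pure geometric recurrence with ratio -3.
By induction x(n) = x(0) · (-3)^n = - 7 \left(-3\right)^{n}.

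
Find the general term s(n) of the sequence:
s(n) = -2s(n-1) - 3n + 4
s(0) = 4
First-order linear with linear forcing.
Homogeneous solution: s_h(n) = A·(-2)^n.
Try particular s_p(n) = pn + q. Substituting:
  pn + q = -2(p(n-1) + q) - 3n + 4.
Matching the n-coefficient: p = -2p - 3 ⇒ p = -1.
Matching constants: q = 2p - 2q + 4 ⇒ q = \frac{2}{3}.
General: s(n) = A·(-2)^n - n + \frac{2}{3}.
Apply s(0) = 4: A + \frac{2}{3} = 4 ⇒ A = \frac{10}{3}.
So s(n) = \frac{10 \left(-2\right)^{n}}{3} - n + \frac{2}{3}.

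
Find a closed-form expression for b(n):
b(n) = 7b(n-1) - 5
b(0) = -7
First-order linear non-homogeneous.
Homogeneous solution: b_h(n) = A·(7)^n.
Try constant particular solution b_p = K: K = 7K - 5 ⇒ K = \frac{5}{6}.
General: b(n) = A·(7)^n + \frac{5}{6}.
Apply b(0) = -7: A + \frac{5}{6} = -7 ⇒ A = - \frac{47}{6}.
So b(n) = \frac{5}{6} - \frac{47 \cdot 7^{n}}{6}.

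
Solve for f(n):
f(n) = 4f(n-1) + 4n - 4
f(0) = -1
First-order linear with linear forcing.
Homogeneous solution: f_h(n) = A·(4)^n.
Try particular f_p(n) = pn + q. Substituting:
  pn + q = 4(p(n-1) + q) + 4n - 4.
Matching the n-coefficient: p = 4p + 4 ⇒ p = - \frac{4}{3}.
Matching constants: q = -4p + 4q - 4 ⇒ q = - \frac{4}{9}.
General: f(n) = A·(4)^n - \frac{4 n}{3} - \frac{4}{9}.
Apply f(0) = -1: A - \frac{4}{9} = -1 ⇒ A = - \frac{5}{9}.
So f(n) = - \frac{5 \cdot 4^{n}}{9} - \frac{4 n}{3} - \frac{4}{9}.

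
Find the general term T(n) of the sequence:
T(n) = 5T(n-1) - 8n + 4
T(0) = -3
First-order linear with linear forcing.
Homogeneous solution: T_h(n) = A·(5)^n.
Try particular T_p(n) = pn + q. Substituting:
  pn + q = 5(p(n-1) + q) - 8n + 4.
Matching the n-coefficient: p = 5p - 8 ⇒ p = 2.
Matching constants: q = -5p + 5q + 4 ⇒ q = \frac{3}{2}.
General: T(n) = A·(5)^n + 2 n + \frac{3}{2}.
Apply T(0) = -3: A + \frac{3}{2} = -3 ⇒ A = - \frac{9}{2}.
So T(n) = - \frac{9 \cdot 5^{n}}{2} + 2 n + \frac{3}{2}.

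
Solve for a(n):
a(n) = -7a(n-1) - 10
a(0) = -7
First-order linear non-homogeneous.
Homogeneous solution: a_h(n) = A·(-7)^n.
Try constant particular solution a_p = K: K = -7K - 10 ⇒ K = - \frac{5}{4}.
General: a(n) = A·(-7)^n - \frac{5}{4}.
Apply a(0) = -7: A - \frac{5}{4} = -7 ⇒ A = - \frac{23}{4}.
So a(n) = - \frac{23 \left(-7\right)^{n}}{4} - \frac{5}{4}.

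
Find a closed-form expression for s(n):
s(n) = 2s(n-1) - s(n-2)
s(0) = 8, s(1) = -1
Characteristic equation: x² - 2x + 1 = 0, which is (x - (1))².
Repeated root r = 1.
General solution: s(n) = (A + Bn)·(1)^n.
From s(0) = 8: A = 8.
From s(1) = -1: (A + B)·(1) = -1 ⇒ B = -9.
So s(n) = \left(8 - 9 n\right) \cdot (1)^n.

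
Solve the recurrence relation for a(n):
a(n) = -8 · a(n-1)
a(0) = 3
Pure geometric recurrence with ratio -8.
By induction a(n) = a(0) · (-8)^n = 3 \left(-8\right)^{n}.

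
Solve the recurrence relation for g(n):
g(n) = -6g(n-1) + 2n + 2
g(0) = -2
First-order linear with linear forcing.
Homogeneous solution: g_h(n) = A·(-6)^n.
Try particular g_p(n) = pn + q. Substituting:
  pn + q = -6(p(n-1) + q) + 2n + 2.
Matching the n-coefficient: p = -6p + 2 ⇒ p = \frac{2}{7}.
Matching constants: q = 6p - 6q + 2 ⇒ q = \frac{26}{49}.
General: g(n) = A·(-6)^n + \frac{2 n}{7} + \frac{26}{49}.
Apply g(0) = -2: A + \frac{26}{49} = -2 ⇒ A = - \frac{124}{49}.
So g(n) = - \frac{124 \left(-6\right)^{n}}{49} + \frac{2 n}{7} + \frac{26}{49}.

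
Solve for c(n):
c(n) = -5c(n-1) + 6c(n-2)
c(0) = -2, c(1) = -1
Characteristic equation: x² + 5x - 6 = 0, which factors as (x - (1))(x - (-6)) = 0.
Roots r₁ = 1, r₂ = -6 (distinct).
General solution: c(n) = A·(1)^n + B·(-6)^n.
From c(0) = -2: A + B = -2.
From c(1) = -1: A - 6B = -1.
Solving: A = - \frac{13}{7}, B = - \frac{1}{7}.
So c(n) = - \frac{\left(-6\right)^{n}}{7} - \frac{13}{7}.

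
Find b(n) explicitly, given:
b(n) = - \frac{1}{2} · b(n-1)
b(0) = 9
Pure geometric recurrence with ratio - \frac{1}{2}.
By induction b(n) = b(0) · (- \frac{1}{2})^n = 9 \left(- \frac{1}{2}\right)^{n}.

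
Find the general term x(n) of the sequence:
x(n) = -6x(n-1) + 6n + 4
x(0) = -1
First-order linear with linear forcing.
Homogeneous solution: x_h(n) = A·(-6)^n.
Try particular x_p(n) = pn + q. Substituting:
  pn + q = -6(p(n-1) + q) + 6n + 4.
Matching the n-coefficient: p = -6p + 6 ⇒ p = \frac{6}{7}.
Matching constants: q = 6p - 6q + 4 ⇒ q = \frac{64}{49}.
General: x(n) = A·(-6)^n + \frac{6 n}{7} + \frac{64}{49}.
Apply x(0) = -1: A + \frac{64}{49} = -1 ⇒ A = - \frac{113}{49}.
So x(n) = - \frac{113 \left(-6\right)^{n}}{49} + \frac{6 n}{7} + \frac{64}{49}.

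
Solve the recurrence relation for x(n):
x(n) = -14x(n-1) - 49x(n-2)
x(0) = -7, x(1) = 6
Characteristic equation: x² + 14x + 49 = 0, which is (x - (-7))².
Repeated root r = -7.
General solution: x(n) = (A + Bn)·(-7)^n.
From x(0) = -7: A = -7.
From x(1) = 6: (A + B)·(-7) = 6 ⇒ B = \frac{43}{7}.
So x(n) = \left(\frac{43 n}{7} - 7\right) \cdot (-7)^n.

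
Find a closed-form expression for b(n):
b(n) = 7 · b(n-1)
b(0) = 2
Pure geometric recurrence with ratio 7.
By induction b(n) = b(0) · (7)^n = 2 \cdot 7^{n}.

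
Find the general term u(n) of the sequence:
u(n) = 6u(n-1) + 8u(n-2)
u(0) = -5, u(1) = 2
Characteristic equation: x² - 6x - 8 = 0.
Discriminant Δ = (6)² + 4·(8) = 68.
Roots r₁,₂ = (6 ± √68)/2, so r₁ = 3 + \sqrt{17}, r₂ = 3 - \sqrt{17}.
General solution: u(n) = A·r₁^n + B·r₂^n.
From the initial conditions, A + B = -5 and r₁A + r₂B = 2.
Since r₁ - r₂ = √68: A = (2 - (-5)r₂)/√68 = - \frac{5}{2} + \frac{\sqrt{17}}{2}, and B = -5 - A = - \frac{5}{2} - \frac{\sqrt{17}}{2}.
So u(n) = \left(- \frac{5}{2} + \frac{\sqrt{17}}{2}\right)\left(3 + \sqrt{17}\right)^n + \left(- \frac{5}{2} - \frac{\sqrt{17}}{2}\right)\left(3 - \sqrt{17}\right)^n.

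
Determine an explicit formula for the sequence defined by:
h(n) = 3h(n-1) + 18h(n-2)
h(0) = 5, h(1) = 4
Characteristic equation: x² - 3x - 18 = 0, which factors as (x - (6))(x - (-3)) = 0.
Roots r₁ = 6, r₂ = -3 (distinct).
General solution: h(n) = A·(6)^n + B·(-3)^n.
From h(0) = 5: A + B = 5.
From h(1) = 4: 6A - 3B = 4.
Solving: A = \frac{19}{9}, B = \frac{26}{9}.
So h(n) = \frac{26 \left(-3\right)^{n}}{9} + \frac{19 \cdot 6^{n}}{9}.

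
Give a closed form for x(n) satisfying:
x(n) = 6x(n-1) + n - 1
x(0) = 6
First-order linear with linear forcing.
Homogeneous solution: x_h(n) = A·(6)^n.
Try particular x_p(n) = pn + q. Substituting:
  pn + q = 6(p(n-1) + q) + n - 1.
Matching the n-coefficient: p = 6p + 1 ⇒ p = - \frac{1}{5}.
Matching constants: q = -6p + 6q - 1 ⇒ q = - \frac{1}{25}.
General: x(n) = A·(6)^n - \frac{n}{5} - \frac{1}{25}.
Apply x(0) = 6: A - \frac{1}{25} = 6 ⇒ A = \frac{151}{25}.
So x(n) = \frac{151 \cdot 6^{n}}{25} - \frac{n}{5} - \frac{1}{25}.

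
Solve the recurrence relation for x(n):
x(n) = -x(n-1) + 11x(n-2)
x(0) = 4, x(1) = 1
Characteristic equation: x² + x - 11 = 0.
Discriminant Δ = (-1)² + 4·(11) = 45.
Roots r₁,₂ = (-1 ± √45)/2, so r₁ = - \frac{1}{2} + \frac{3 \sqrt{5}}{2}, r₂ = - \frac{3 \sqrt{5}}{2} - \frac{1}{2}.
General solution: x(n) = A·r₁^n + B·r₂^n.
From the initial conditions, A + B = 4 and r₁A + r₂B = 1.
Since r₁ - r₂ = √45: A = (1 - (4)r₂)/√45 = \frac{\sqrt{5}}{5} + 2, and B = 4 - A = 2 - \frac{\sqrt{5}}{5}.
So x(n) = \left(\frac{\sqrt{5}}{5} + 2\right)\left(- \frac{1}{2} + \frac{3 \sqrt{5}}{2}\right)^n + \left(2 - \frac{\sqrt{5}}{5}\right)\left(- \frac{3 \sqrt{5}}{2} - \frac{1}{2}\right)^n.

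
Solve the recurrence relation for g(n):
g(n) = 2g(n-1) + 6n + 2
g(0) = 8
First-order linear with linear forcing.
Homogeneous solution: g_h(n) = A·(2)^n.
Try particular g_p(n) = pn + q. Substituting:
  pn + q = 2(p(n-1) + q) + 6n + 2.
Matching the n-coefficient: p = 2p + 6 ⇒ p = -6.
Matching constants: q = -2p + 2q + 2 ⇒ q = -14.
General: g(n) = A·(2)^n - 6 n - 14.
Apply g(0) = 8: A - 14 = 8 ⇒ A = 22.
So g(n) = 22 \cdot 2^{n} - 6 n - 14.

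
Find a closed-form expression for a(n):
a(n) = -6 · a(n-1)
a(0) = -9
Pure geometric recurrence with ratio -6.
By induction a(n) = a(0) · (-6)^n = - 9 \left(-6\right)^{n}.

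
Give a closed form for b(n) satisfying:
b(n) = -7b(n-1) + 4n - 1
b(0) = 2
First-order linear with linear forcing.
Homogeneous solution: b_h(n) = A·(-7)^n.
Try particular b_p(n) = pn + q. Substituting:
  pn + q = -7(p(n-1) + q) + 4n - 1.
Matching the n-coefficient: p = -7p + 4 ⇒ p = \frac{1}{2}.
Matching constants: q = 7p - 7q - 1 ⇒ q = \frac{5}{16}.
General: b(n) = A·(-7)^n + \frac{n}{2} + \frac{5}{16}.
Apply b(0) = 2: A + \frac{5}{16} = 2 ⇒ A = \frac{27}{16}.
So b(n) = \frac{27 \left(-7\right)^{n}}{16} + \frac{n}{2} + \frac{5}{16}.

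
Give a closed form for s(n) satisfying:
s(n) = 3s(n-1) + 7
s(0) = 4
First-order linear non-homogeneous.
Homogeneous solution: s_h(n) = A·(3)^n.
Try constant particular solution s_p = K: K = 3K + 7 ⇒ K = - \frac{7}{2}.
General: s(n) = A·(3)^n - \frac{7}{2}.
Apply s(0) = 4: A - \frac{7}{2} = 4 ⇒ A = \frac{15}{2}.
So s(n) = \frac{15 \cdot 3^{n}}{2} - \frac{7}{2}.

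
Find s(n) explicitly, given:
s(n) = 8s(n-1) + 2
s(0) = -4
First-order linear non-homogeneous.
Homogeneous solution: s_h(n) = A·(8)^n.
Try constant particular solution s_p = K: K = 8K + 2 ⇒ K = - \frac{2}{7}.
General: s(n) = A·(8)^n - \frac{2}{7}.
Apply s(0) = -4: A - \frac{2}{7} = -4 ⇒ A = - \frac{26}{7}.
So s(n) = - \frac{26 \cdot 8^{n}}{7} - \frac{2}{7}.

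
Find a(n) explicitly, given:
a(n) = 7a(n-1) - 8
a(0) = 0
First-order linear non-homogeneous.
Homogeneous solution: a_h(n) = A·(7)^n.
Try constant particular solution a_p = K: K = 7K - 8 ⇒ K = \frac{4}{3}.
General: a(n) = A·(7)^n + \frac{4}{3}.
Apply a(0) = 0: A + \frac{4}{3} = 0 ⇒ A = - \frac{4}{3}.
So a(n) = \frac{4}{3} - \frac{4 \cdot 7^{n}}{3}.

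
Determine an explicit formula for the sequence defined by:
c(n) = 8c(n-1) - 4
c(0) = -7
First-order linear non-homogeneous.
Homogeneous solution: c_h(n) = A·(8)^n.
Try constant particular solution c_p = K: K = 8K - 4 ⇒ K = \frac{4}{7}.
General: c(n) = A·(8)^n + \frac{4}{7}.
Apply c(0) = -7: A + \frac{4}{7} = -7 ⇒ A = - \frac{53}{7}.
So c(n) = \frac{4}{7} - \frac{53 \cdot 8^{n}}{7}.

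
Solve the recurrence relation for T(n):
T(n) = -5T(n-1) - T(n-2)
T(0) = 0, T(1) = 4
Characteristic equation: x² + 5x + 1 = 0.
Discriminant Δ = (-5)² + 4·(-1) = 21.
Roots r₁,₂ = (-5 ± √21)/2, so r₁ = - \frac{5}{2} + \frac{\sqrt{21}}{2}, r₂ = - \frac{5}{2} - \frac{\sqrt{21}}{2}.
General solution: T(n) = A·r₁^n + B·r₂^n.
From the initial conditions, A + B = 0 and r₁A + r₂B = 4.
Since r₁ - r₂ = √21: A = (4 - (0)r₂)/√21 = \frac{4 \sqrt{21}}{21}, and B = 0 - A = - \frac{4 \sqrt{21}}{21}.
So T(n) = \left(\frac{4 \sqrt{21}}{21}\right)\left(- \frac{5}{2} + \frac{\sqrt{21}}{2}\right)^n + \left(- \frac{4 \sqrt{21}}{21}\right)\left(- \frac{5}{2} - \frac{\sqrt{21}}{2}\right)^n.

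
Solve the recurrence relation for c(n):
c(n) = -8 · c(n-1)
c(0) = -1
Pure geometric recurrence with ratio -8.
By induction c(n) = c(0) · (-8)^n = - \left(-8\right)^{n}.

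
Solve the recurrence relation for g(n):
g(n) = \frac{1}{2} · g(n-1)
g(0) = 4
Pure geometric recurrence with ratio \frac{1}{2}.
By induction g(n) = g(0) · (\frac{1}{2})^n = 4 \cdot 2^{- n}.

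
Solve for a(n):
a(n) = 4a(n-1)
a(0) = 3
This is a homogeneous first-order recurrence with ratio 4.
By induction a(n) = a(0) · (4)^n = 3 \cdot 4^{n}.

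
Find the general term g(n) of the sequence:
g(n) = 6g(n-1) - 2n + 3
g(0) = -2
First-order linear with linear forcing.
Homogeneous solution: g_h(n) = A·(6)^n.
Try particular g_p(n) = pn + q. Substituting:
  pn + q = 6(p(n-1) + q) - 2n + 3.
Matching the n-coefficient: p = 6p - 2 ⇒ p = \frac{2}{5}.
Matching constants: q = -6p + 6q + 3 ⇒ q = - \frac{3}{25}.
General: g(n) = A·(6)^n + \frac{2 n}{5} - \frac{3}{25}.
Apply g(0) = -2: A - \frac{3}{25} = -2 ⇒ A = - \frac{47}{25}.
So g(n) = - \frac{47 \cdot 6^{n}}{25} + \frac{2 n}{5} - \frac{3}{25}.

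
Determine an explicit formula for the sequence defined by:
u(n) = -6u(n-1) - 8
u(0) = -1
First-order linear non-homogeneous.
Homogeneous solution: u_h(n) = A·(-6)^n.
Try constant particular solution u_p = K: K = -6K - 8 ⇒ K = - \frac{8}{7}.
General: u(n) = A·(-6)^n - \frac{8}{7}.
Apply u(0) = -1: A - \frac{8}{7} = -1 ⇒ A = \frac{1}{7}.
So u(n) = \frac{\left(-6\right)^{n}}{7} - \frac{8}{7}.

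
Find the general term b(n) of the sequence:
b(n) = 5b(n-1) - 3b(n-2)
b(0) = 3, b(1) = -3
Characteristic equation: x² - 5x + 3 = 0.
Discriminant Δ = (5)² + 4·(-3) = 13.
Roots r₁,₂ = (5 ± √13)/2, so r₁ = \frac{\sqrt{13}}{2} + \frac{5}{2}, r₂ = \frac{5}{2} - \frac{\sqrt{13}}{2}.
General solution: b(n) = A·r₁^n + B·r₂^n.
From the initial conditions, A + B = 3 and r₁A + r₂B = -3.
Since r₁ - r₂ = √13: A = (-3 - (3)r₂)/√13 = \frac{3}{2} - \frac{21 \sqrt{13}}{26}, and B = 3 - A = \frac{3}{2} + \frac{21 \sqrt{13}}{26}.
So b(n) = \left(\frac{3}{2} - \frac{21 \sqrt{13}}{26}\right)\left(\frac{\sqrt{13}}{2} + \frac{5}{2}\right)^n + \left(\frac{3}{2} + \frac{21 \sqrt{13}}{26}\right)\left(\frac{5}{2} - \frac{\sqrt{13}}{2}\right)^n.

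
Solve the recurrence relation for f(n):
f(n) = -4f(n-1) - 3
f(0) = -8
First-order linear non-homogeneous.
Homogeneous solution: f_h(n) = A·(-4)^n.
Try constant particular solution f_p = K: K = -4K - 3 ⇒ K = - \frac{3}{5}.
General: f(n) = A·(-4)^n - \frac{3}{5}.
Apply f(0) = -8: A - \frac{3}{5} = -8 ⇒ A = - \frac{37}{5}.
So f(n) = - \frac{37 \left(-4\right)^{n}}{5} - \frac{3}{5}.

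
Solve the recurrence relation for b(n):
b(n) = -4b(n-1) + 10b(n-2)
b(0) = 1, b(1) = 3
Characteristic equation: x² + 4x - 10 = 0.
Discriminant Δ = (-4)² + 4·(10) = 56.
Roots r₁,₂ = (-4 ± √56)/2, so r₁ = -2 + \sqrt{14}, r₂ = - \sqrt{14} - 2.
General solution: b(n) = A·r₁^n + B·r₂^n.
From the initial conditions, A + B = 1 and r₁A + r₂B = 3.
Since r₁ - r₂ = √56: A = (3 - (1)r₂)/√56 = \frac{1}{2} + \frac{5 \sqrt{14}}{28}, and B = 1 - A = \frac{1}{2} - \frac{5 \sqrt{14}}{28}.
So b(n) = \left(\frac{1}{2} + \frac{5 \sqrt{14}}{28}\right)\left(-2 + \sqrt{14}\right)^n + \left(\frac{1}{2} - \frac{5 \sqrt{14}}{28}\right)\left(- \sqrt{14} - 2\right)^n.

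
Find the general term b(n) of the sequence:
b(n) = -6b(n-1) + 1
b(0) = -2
First-order linear non-homogeneous.
Homogeneous solution: b_h(n) = A·(-6)^n.
Try constant particular solution b_p = K: K = -6K + 1 ⇒ K = \frac{1}{7}.
General: b(n) = A·(-6)^n + \frac{1}{7}.
Apply b(0) = -2: A + \frac{1}{7} = -2 ⇒ A = - \frac{15}{7}.
So b(n) = \frac{1}{7} - \frac{15 \left(-6\right)^{n}}{7}.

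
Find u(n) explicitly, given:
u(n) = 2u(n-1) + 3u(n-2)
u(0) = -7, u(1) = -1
Characteristic equation: x² - 2x - 3 = 0, which factors as (x - (-1))(x - (3)) = 0.
Roots r₁ = -1, r₂ = 3 (distinct).
General solution: u(n) = A·(-1)^n + B·(3)^n.
From u(0) = -7: A + B = -7.
From u(1) = -1: -A + 3B = -1.
Solving: A = -5, B = -2.
So u(n) = - 5 \left(-1\right)^{n} - 2 \cdot 3^{n}.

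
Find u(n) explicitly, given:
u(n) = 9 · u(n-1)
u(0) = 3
Pure geometric recurrence with ratio 9.
By induction u(n) = u(0) · (9)^n = 3 \cdot 9^{n}.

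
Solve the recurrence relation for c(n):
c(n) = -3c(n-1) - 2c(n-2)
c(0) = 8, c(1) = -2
Characteristic equation: x² + 3x + 2 = 0, which factors as (x - (-1))(x - (-2)) = 0.
Roots r₁ = -1, r₂ = -2 (distinct).
General solution: c(n) = A·(-1)^n + B·(-2)^n.
From c(0) = 8: A + B = 8.
From c(1) = -2: -A - 2B = -2.
Solving: A = 14, B = -6.
So c(n) = 14 \left(-1\right)^{n} - 6 \left(-2\right)^{n}.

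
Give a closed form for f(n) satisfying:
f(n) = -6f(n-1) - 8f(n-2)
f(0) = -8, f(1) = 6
Characteristic equation: x² + 6x + 8 = 0, which factors as (x - (-4))(x - (-2)) = 0.
Roots r₁ = -4, r₂ = -2 (distinct).
General solution: f(n) = A·(-4)^n + B·(-2)^n.
From f(0) = -8: A + B = -8.
From f(1) = 6: -4A - 2B = 6.
Solving: A = 5, B = -13.
So f(n) = - 13 \left(-2\right)^{n} + 5 \left(-4\right)^{n}.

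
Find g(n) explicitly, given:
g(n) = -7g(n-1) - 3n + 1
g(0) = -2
First-order linear with linear forcing.
Homogeneous solution: g_h(n) = A·(-7)^n.
Try particular g_p(n) = pn + q. Substituting:
  pn + q = -7(p(n-1) + q) - 3n + 1.
Matching the n-coefficient: p = -7p - 3 ⇒ p = - \frac{3}{8}.
Matching constants: q = 7p - 7q + 1 ⇒ q = - \frac{13}{64}.
General: g(n) = A·(-7)^n - \frac{3 n}{8} - \frac{13}{64}.
Apply g(0) = -2: A - \frac{13}{64} = -2 ⇒ A = - \frac{115}{64}.
So g(n) = - \frac{115 \left(-7\right)^{n}}{64} - \frac{3 n}{8} - \frac{13}{64}.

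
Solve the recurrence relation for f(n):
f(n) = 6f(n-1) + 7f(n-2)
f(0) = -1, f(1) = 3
Characteristic equation: x² - 6x - 7 = 0, which factors as (x - (-1))(x - (7)) = 0.
Roots r₁ = -1, r₂ = 7 (distinct).
General solution: f(n) = A·(-1)^n + B·(7)^n.
From f(0) = -1: A + B = -1.
From f(1) = 3: -A + 7B = 3.
Solving: A = - \frac{5}{4}, B = \frac{1}{4}.
So f(n) = - \frac{5 \left(-1\right)^{n}}{4} + \frac{7^{n}}{4}.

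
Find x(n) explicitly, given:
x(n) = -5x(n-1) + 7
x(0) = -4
First-order linear non-homogeneous.
Homogeneous solution: x_h(n) = A·(-5)^n.
Try constant particular solution x_p = K: K = -5K + 7 ⇒ K = \frac{7}{6}.
General: x(n) = A·(-5)^n + \frac{7}{6}.
Apply x(0) = -4: A + \frac{7}{6} = -4 ⇒ A = - \frac{31}{6}.
So x(n) = \frac{7}{6} - \frac{31 \left(-5\right)^{n}}{6}.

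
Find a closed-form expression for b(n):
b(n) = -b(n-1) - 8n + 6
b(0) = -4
First-order linear with linear forcing.
Homogeneous solution: b_h(n) = A·(-1)^n.
Try particular b_p(n) = pn + q. Substituting:
  pn + q = -(p(n-1) + q) - 8n + 6.
Matching the n-coefficient: p = -p - 8 ⇒ p = -4.
Matching constants: q = p - q + 6 ⇒ q = 1.
General: b(n) = A·(-1)^n - 4 n + 1.
Apply b(0) = -4: A + 1 = -4 ⇒ A = -5.
So b(n) = - 5 \left(-1\right)^{n} - 4 n + 1.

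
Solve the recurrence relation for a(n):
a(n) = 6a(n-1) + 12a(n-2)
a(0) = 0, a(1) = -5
Characteristic equation: x² - 6x - 12 = 0.
Discriminant Δ = (6)² + 4·(12) = 84.
Roots r₁,₂ = (6 ± √84)/2, so r₁ = 3 + \sqrt{21}, r₂ = 3 - \sqrt{21}.
General solution: a(n) = A·r₁^n + B·r₂^n.
From the initial conditions, A + B = 0 and r₁A + r₂B = -5.
Since r₁ - r₂ = √84: A = (-5 - (0)r₂)/√84 = - \frac{5 \sqrt{21}}{42}, and B = 0 - A = \frac{5 \sqrt{21}}{42}.
So a(n) = \left(- \frac{5 \sqrt{21}}{42}\right)\left(3 + \sqrt{21}\right)^n + \left(\frac{5 \sqrt{21}}{42}\right)\left(3 - \sqrt{21}\right)^n.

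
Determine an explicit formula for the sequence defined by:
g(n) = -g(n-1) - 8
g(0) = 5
First-order linear non-homogeneous.
Homogeneous solution: g_h(n) = A·(-1)^n.
Try constant particular solution g_p = K: K = -K - 8 ⇒ K = -4.
General: g(n) = A·(-1)^n - 4.
Apply g(0) = 5: A - 4 = 5 ⇒ A = 9.
So g(n) = 9 \left(-1\right)^{n} - 4.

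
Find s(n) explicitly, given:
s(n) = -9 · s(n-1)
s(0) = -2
Pure geometric recurrence with ratio -9.
By induction s(n) = s(0) · (-9)^n = - 2 \left(-9\right)^{n}.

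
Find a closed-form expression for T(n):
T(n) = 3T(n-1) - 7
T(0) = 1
First-order linear non-homogeneous.
Homogeneous solution: T_h(n) = A·(3)^n.
Try constant particular solution T_p = K: K = 3K - 7 ⇒ K = \frac{7}{2}.
General: T(n) = A·(3)^n + \frac{7}{2}.
Apply T(0) = 1: A + \frac{7}{2} = 1 ⇒ A = - \frac{5}{2}.
So T(n) = \frac{7}{2} - \frac{5 \cdot 3^{n}}{2}.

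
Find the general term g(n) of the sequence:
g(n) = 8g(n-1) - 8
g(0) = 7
First-order linear non-homogeneous.
Homogeneous solution: g_h(n) = A·(8)^n.
Try constant particular solution g_p = K: K = 8K - 8 ⇒ K = \frac{8}{7}.
General: g(n) = A·(8)^n + \frac{8}{7}.
Apply g(0) = 7: A + \frac{8}{7} = 7 ⇒ A = \frac{41}{7}.
So g(n) = \frac{41 \cdot 8^{n}}{7} + \frac{8}{7}.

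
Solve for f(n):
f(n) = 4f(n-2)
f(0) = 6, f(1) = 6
Characteristic equation: x² - 4 = 0, which factors as (x - (-2))(x - (2)) = 0.
Roots r₁ = -2, r₂ = 2 (distinct).
General solution: f(n) = A·(-2)^n + B·(2)^n.
From f(0) = 6: A + B = 6.
From f(1) = 6: -2A + 2B = 6.
Solving: A = \frac{3}{2}, B = \frac{9}{2}.
So f(n) = \frac{3 \left(-2\right)^{n}}{2} + \frac{9 \cdot 2^{n}}{2}.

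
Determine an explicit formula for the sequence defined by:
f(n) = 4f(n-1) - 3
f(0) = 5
First-order linear non-homogeneous.
Homogeneous solution: f_h(n) = A·(4)^n.
Try constant particular solution f_p = K: K = 4K - 3 ⇒ K = 1.
General: f(n) = A·(4)^n + 1.
Apply f(0) = 5: A + 1 = 5 ⇒ A = 4.
So f(n) = 4 \cdot 4^{n} + 1.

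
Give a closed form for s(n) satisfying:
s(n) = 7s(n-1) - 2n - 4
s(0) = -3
First-order linear with linear forcing.
Homogeneous solution: s_h(n) = A·(7)^n.
Try particular s_p(n) = pn + q. Substituting:
  pn + q = 7(p(n-1) + q) - 2n - 4.
Matching the n-coefficient: p = 7p - 2 ⇒ p = \frac{1}{3}.
Matching constants: q = -7p + 7q - 4 ⇒ q = \frac{19}{18}.
General: s(n) = A·(7)^n + \frac{n}{3} + \frac{19}{18}.
Apply s(0) = -3: A + \frac{19}{18} = -3 ⇒ A = - \frac{73}{18}.
So s(n) = - \frac{73 \cdot 7^{n}}{18} + \frac{n}{3} + \frac{19}{18}.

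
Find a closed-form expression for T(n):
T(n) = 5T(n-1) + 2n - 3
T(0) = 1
First-order linear with linear forcing.
Homogeneous solution: T_h(n) = A·(5)^n.
Try particular T_p(n) = pn + q. Substituting:
  pn + q = 5(p(n-1) + q) + 2n - 3.
Matching the n-coefficient: p = 5p + 2 ⇒ p = - \frac{1}{2}.
Matching constants: q = -5p + 5q - 3 ⇒ q = \frac{1}{8}.
General: T(n) = A·(5)^n - \frac{n}{2} + \frac{1}{8}.
Apply T(0) = 1: A + \frac{1}{8} = 1 ⇒ A = \frac{7}{8}.
So T(n) = \frac{7 \cdot 5^{n}}{8} - \frac{n}{2} + \frac{1}{8}.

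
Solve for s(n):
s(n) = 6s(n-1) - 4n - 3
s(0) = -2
First-order linear with linear forcing.
Homogeneous solution: s_h(n) = A·(6)^n.
Try particular s_p(n) = pn + q. Substituting:
  pn + q = 6(p(n-1) + q) - 4n - 3.
Matching the n-coefficient: p = 6p - 4 ⇒ p = \frac{4}{5}.
Matching constants: q = -6p + 6q - 3 ⇒ q = \frac{39}{25}.
General: s(n) = A·(6)^n + \frac{4 n}{5} + \frac{39}{25}.
Apply s(0) = -2: A + \frac{39}{25} = -2 ⇒ A = - \frac{89}{25}.
So s(n) = - \frac{89 \cdot 6^{n}}{25} + \frac{4 n}{5} + \frac{39}{25}.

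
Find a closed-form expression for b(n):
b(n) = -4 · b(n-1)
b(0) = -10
Pure geometric recurrence with ratio -4.
By induction b(n) = b(0) · (-4)^n = - 10 \left(-4\right)^{n}.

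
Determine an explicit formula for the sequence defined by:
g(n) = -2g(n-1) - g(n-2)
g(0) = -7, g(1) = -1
Characteristic equation: x² + 2x + 1 = 0, which is (x - (-1))².
Repeated root r = -1.
General solution: g(n) = (A + Bn)·(-1)^n.
From g(0) = -7: A = -7.
From g(1) = -1: (A + B)·(-1) = -1 ⇒ B = 8.
So g(n) = \left(8 n - 7\right) \cdot (-1)^n.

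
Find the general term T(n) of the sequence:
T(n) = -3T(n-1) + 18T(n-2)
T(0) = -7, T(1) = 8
Characteristic equation: x² + 3x - 18 = 0, which factors as (x - (-6))(x - (3)) = 0.
Roots r₁ = -6, r₂ = 3 (distinct).
General solution: T(n) = A·(-6)^n + B·(3)^n.
From T(0) = -7: A + B = -7.
From T(1) = 8: -6A + 3B = 8.
Solving: A = - \frac{29}{9}, B = - \frac{34}{9}.
So T(n) = - \frac{29 \left(-6\right)^{n}}{9} - \frac{34 \cdot 3^{n}}{9}.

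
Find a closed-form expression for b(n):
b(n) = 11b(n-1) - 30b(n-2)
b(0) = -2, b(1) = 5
Characteristic equation: x² - 11x + 30 = 0, which factors as (x - (6))(x - (5)) = 0.
Roots r₁ = 6, r₂ = 5 (distinct).
General solution: b(n) = A·(6)^n + B·(5)^n.
From b(0) = -2: A + B = -2.
From b(1) = 5: 6A + 5B = 5.
Solving: A = 15, B = -17.
So b(n) = - 17 \cdot 5^{n} + 15 \cdot 6^{n}.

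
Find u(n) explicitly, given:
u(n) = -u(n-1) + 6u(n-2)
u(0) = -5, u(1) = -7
Characteristic equation: x² + x - 6 = 0, which factors as (x - (2))(x - (-3)) = 0.
Roots r₁ = 2, r₂ = -3 (distinct).
General solution: u(n) = A·(2)^n + B·(-3)^n.
From u(0) = -5: A + B = -5.
From u(1) = -7: 2A - 3B = -7.
Solving: A = - \frac{22}{5}, B = - \frac{3}{5}.
So u(n) = - \frac{3 \left(-3\right)^{n}}{5} - \frac{22 \cdot 2^{n}}{5}.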